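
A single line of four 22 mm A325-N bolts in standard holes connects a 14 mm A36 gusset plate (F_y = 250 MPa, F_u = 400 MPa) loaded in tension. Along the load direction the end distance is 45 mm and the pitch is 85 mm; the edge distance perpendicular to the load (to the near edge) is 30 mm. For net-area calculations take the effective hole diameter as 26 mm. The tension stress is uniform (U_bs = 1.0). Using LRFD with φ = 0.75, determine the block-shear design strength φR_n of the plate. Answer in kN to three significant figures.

Shear plane L_v = 45 + 3·85 = 300 mm; A_gv = 300 × 14 = 4200 mm².
A_nv = (300 − 3.5·26) × 14 = 2926 mm².
A_nt = (30 − 0.5·26) × 14 = 238 mm².
0.6 F_u A_nv = 702.2 kN; 0.6 F_y A_gv = 630 kN → shear yielding governs the shear term.
R_n = 630 + 1.0 × 400 × 238 / 1000 = 725.2 kN.
Design strength φR_n = 0.75 × 725.2 = 544 kN.

544 kN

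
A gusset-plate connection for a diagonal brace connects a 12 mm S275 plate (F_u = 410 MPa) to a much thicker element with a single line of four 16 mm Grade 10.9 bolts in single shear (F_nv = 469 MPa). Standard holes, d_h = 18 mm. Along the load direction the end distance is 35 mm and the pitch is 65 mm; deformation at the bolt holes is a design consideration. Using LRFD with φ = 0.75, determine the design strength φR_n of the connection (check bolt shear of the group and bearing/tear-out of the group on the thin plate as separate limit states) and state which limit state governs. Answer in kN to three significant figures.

Bolt shear: A_b = π·16²/4 = 201.1 mm²; R_n = 469 × 201.1 × 4 × 1 / 1000 = 377.2 kN → 0.75 × 377.2 = 283 kN.
Bearing (1.2 l_c t F_u ≤ 2.4 d t F_u): upper limit = 2.4·16·12·410 / 1000 = 188.9 kN.
  Edge l_c = 35 − 18/2 = 26 → r_n = 153.5 kN; interior l_c = 65 − 18 = 47 → r_n = 188.9 kN.
  R_n,bearing = 1·153.5 + 3·188.9 = 720.3 kN → 0.75 × 720.3 = 540 kN.
Bolt shear governs: 283 kN.

283 kN (bolt shear governs)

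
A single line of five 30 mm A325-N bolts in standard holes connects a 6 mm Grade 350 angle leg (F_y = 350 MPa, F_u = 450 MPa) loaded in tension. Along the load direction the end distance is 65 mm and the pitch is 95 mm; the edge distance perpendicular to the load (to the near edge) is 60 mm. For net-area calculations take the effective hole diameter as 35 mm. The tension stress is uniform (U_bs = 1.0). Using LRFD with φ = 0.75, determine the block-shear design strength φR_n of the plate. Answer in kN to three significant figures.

Shear plane L_v = 65 + 4·95 = 445 mm; A_gv = 445 × 6 = 2670 mm².
A_nv = (445 − 4.5·35) × 6 = 1725 mm².
A_nt = (60 − 0.5·35) × 6 = 255 mm².
0.6 F_u A_nv = 465.8 kN; 0.6 F_y A_gv = 560.7 kN → shear rupture governs the shear term.
R_n = 465.8 + 1.0 × 450 × 255 / 1000 = 580.5 kN.
Design strength φR_n = 0.75 × 580.5 = 435 kN.

435 kN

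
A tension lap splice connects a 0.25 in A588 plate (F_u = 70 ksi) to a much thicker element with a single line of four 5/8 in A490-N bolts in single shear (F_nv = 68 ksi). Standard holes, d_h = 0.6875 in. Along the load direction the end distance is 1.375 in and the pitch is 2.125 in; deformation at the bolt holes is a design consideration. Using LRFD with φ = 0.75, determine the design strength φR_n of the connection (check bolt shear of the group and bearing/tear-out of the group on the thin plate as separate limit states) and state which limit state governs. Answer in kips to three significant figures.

Bolt shear: A_b = π·0.625²/4 = 0.3068 in²; R_n = 68 × 0.3068 × 4 × 1 = 83.45 kips → 0.75 × 83.45 = 62.6 kips.
Bearing (1.2 l_c t F_u ≤ 2.4 d t F_u): upper limit = 2.4·0.625·0.25·70 = 26.25 kips.
  Edge l_c = 1.375 − 0.6875/2 = 1.031 → r_n = 21.66 kips; interior l_c = 2.125 − 0.6875 = 1.438 → r_n = 26.25 kips.
  R_n,bearing = 1·21.66 + 3·26.25 = 100.4 kips → 0.75 × 100.4 = 75.3 kips.
Bolt shear governs: 62.6 kips.

62.6 kips (bolt shear governs)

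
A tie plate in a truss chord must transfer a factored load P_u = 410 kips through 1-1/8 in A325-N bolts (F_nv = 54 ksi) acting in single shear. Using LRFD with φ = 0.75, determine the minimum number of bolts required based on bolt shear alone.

A_b = π·1.125²/4 = 0.994 in².
Per-bolt design strength φR_n = 0.75 × 54 × 0.994 × 1 = 40.26 kips.
n ≥ 410 / 40.26 = 10.18 → use 11 bolts.

11 bolts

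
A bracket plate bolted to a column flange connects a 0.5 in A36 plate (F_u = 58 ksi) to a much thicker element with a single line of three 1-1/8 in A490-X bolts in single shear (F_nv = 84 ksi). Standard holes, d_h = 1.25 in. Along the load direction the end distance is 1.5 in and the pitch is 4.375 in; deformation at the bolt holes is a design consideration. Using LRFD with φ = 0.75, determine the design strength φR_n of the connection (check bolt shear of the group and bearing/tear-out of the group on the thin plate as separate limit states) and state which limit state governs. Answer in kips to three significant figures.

Bolt shear: A_b = π·1.125²/4 = 0.994 in²; R_n = 84 × 0.994 × 3 × 1 = 250.5 kips → 0.75 × 250.5 = 188 kips.
Bearing (1.2 l_c t F_u ≤ 2.4 d t F_u): upper limit = 2.4·1.125·0.5·58 = 78.3 kips.
  Edge l_c = 1.5 − 1.25/2 = 0.875 → r_n = 30.45 kips; interior l_c = 4.375 − 1.25 = 3.125 → r_n = 78.3 kips.
  R_n,bearing = 1·30.45 + 2·78.3 = 187.1 kips → 0.75 × 187.1 = 140 kips.
Bearing governs: 140 kips.

140 kips (bearing governs)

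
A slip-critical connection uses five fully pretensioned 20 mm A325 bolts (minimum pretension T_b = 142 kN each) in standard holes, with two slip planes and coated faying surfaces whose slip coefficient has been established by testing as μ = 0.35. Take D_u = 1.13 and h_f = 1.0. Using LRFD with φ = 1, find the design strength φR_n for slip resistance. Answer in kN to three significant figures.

562 kN

R_n = μ · D_u · h_f · T_b · n_s · n_b = 0.35 × 1.13 × 1.0 × 142 × 2 × 5 = 561.6 kN.
Design strength φR_n = 1 × 561.6 = 562 kN.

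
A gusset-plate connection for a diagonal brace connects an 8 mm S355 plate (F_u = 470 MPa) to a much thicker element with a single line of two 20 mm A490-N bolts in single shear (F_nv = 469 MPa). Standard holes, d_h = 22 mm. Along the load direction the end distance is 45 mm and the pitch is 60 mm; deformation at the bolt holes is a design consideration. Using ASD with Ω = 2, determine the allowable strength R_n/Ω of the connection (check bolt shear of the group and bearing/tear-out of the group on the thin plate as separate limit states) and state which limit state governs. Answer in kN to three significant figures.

Bolt shear: A_b = π·20²/4 = 314.2 mm²; R_n = 469 × 314.2 × 2 × 1 / 1000 = 294.7 kN → 294.7 / 2 = 147 kN.
Bearing (1.2 l_c t F_u ≤ 2.4 d t F_u): upper limit = 2.4·20·8·470 / 1000 = 180.5 kN.
  Edge l_c = 45 − 22/2 = 34 → r_n = 153.4 kN; interior l_c = 60 − 22 = 38 → r_n = 171.5 kN.
  R_n,bearing = 1·153.4 + 1·171.5 = 324.9 kN → 324.9 / 2 = 162 kN.
Bolt shear governs: 147 kN.

147 kN (bolt shear governs)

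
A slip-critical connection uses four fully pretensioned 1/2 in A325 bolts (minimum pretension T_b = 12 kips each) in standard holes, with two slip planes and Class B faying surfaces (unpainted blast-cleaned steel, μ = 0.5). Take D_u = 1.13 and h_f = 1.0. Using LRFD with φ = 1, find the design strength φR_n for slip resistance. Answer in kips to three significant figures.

R_n = μ · D_u · h_f · T_b · n_s · n_b = 0.5 × 1.13 × 1.0 × 12 × 2 × 4 = 54.24 kips.
Design strength φR_n = 1 × 54.24 = 54.2 kips.

54.2 kips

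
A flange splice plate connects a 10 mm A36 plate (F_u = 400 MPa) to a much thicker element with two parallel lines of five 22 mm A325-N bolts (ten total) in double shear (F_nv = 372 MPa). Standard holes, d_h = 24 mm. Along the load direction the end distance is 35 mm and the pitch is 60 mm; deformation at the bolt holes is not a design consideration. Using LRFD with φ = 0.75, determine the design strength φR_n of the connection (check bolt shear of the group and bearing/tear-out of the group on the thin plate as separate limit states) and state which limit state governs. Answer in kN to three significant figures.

1500 kN (bearing governs)

Bolt shear: A_b = π·22²/4 = 380.1 mm²; R_n = 372 × 380.1 × 10 × 2 / 1000 = 2828 kN → 0.75 × 2828 = 2120 kN.
Bearing (1.5 l_c t F_u ≤ 3.0 d t F_u): upper limit = 3.0·22·10·400 / 1000 = 264 kN.
  Edge l_c = 35 − 24/2 = 23 → r_n = 138 kN; interior l_c = 60 − 24 = 36 → r_n = 216 kN.
  R_n,bearing = 2·138 + 8·216 = 2004 kN → 0.75 × 2004 = 1500 kN.
Bearing governs: 1500 kN.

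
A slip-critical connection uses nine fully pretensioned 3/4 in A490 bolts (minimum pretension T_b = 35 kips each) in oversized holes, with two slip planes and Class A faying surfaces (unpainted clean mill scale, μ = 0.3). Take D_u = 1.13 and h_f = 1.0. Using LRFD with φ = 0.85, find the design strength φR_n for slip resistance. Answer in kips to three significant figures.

R_n = μ · D_u · h_f · T_b · n_s · n_b = 0.3 × 1.13 × 1.0 × 35 × 2 × 9 = 213.6 kips.
Design strength φR_n = 0.85 × 213.6 = 182 kips.

182 kips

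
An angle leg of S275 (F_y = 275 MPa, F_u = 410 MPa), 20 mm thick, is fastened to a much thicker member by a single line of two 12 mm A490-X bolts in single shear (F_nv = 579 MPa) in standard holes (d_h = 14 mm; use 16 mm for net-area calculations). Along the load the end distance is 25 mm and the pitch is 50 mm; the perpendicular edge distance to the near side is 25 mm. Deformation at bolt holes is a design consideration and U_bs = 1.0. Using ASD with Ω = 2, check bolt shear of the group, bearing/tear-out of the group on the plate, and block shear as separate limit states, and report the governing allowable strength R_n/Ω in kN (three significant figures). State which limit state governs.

65.5 kN (bolt shear governs)

Bolt shear: A_b = π·12²/4 = 113.1 mm²; R_n = 579 × 113.1 × 2 × 1 / 1000 = 131 kN → 131 / 2 = 65.5 kN.
Bearing: edge l_c = 18, r_n = 177.1 kN; interior l_c = 36, r_n = 236.2 kN; R_n = 177.1 + 1·236.2 = 413.3 kN → 207 kN.
Block shear: A_gv = 1500, A_nv = 1020, A_nt = 340 mm²; R_n = min(0.6F_uA_nv, 0.6F_yA_gv) + U_bs·F_u·A_nt = 386.9 kN → 193 kN.
Bolt shear governs: 65.5 kN.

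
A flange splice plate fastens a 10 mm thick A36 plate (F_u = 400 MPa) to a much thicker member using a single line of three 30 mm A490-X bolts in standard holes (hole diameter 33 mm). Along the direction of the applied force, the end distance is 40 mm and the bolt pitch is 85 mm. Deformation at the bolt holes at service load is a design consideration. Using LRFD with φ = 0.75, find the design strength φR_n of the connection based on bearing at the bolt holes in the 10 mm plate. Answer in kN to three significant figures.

459 kN

Per bolt r_n = 1.2 l_c t F_u ≤ 2.4 d t F_u; upper limit = 2.4 × 30 × 10 × 400 / 1000 = 288 kN.
Edge bolt: l_c = 40 − 33/2 = 23.5 mm → 1.2 × 23.5 × 10 × 400 / 1000 = 112.8 → r_n = 112.8 kN.
Interior bolts: l_c = 85 − 33 = 52 mm → 1.2 × 52 × 10 × 400 / 1000 = 249.6 → r_n = 249.6 kN.
R_n = 1 × 112.8 + 2 × 249.6 = 612 kN.
Design strength φR_n = 0.75 × 612 = 459 kN.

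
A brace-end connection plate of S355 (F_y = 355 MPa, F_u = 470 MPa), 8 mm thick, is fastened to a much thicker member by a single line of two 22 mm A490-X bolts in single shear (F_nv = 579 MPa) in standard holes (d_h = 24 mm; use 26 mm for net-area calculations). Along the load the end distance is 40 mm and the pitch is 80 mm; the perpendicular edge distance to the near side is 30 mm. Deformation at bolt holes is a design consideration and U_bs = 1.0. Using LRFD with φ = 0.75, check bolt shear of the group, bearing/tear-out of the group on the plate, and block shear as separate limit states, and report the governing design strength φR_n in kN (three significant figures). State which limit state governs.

185 kN (block shear governs)

Bolt shear: A_b = π·22²/4 = 380.1 mm²; R_n = 579 × 380.1 × 2 × 1 / 1000 = 440.2 kN → 0.75 × 440.2 = 330 kN.
Bearing: edge l_c = 28, r_n = 126.3 kN; interior l_c = 56, r_n = 198.5 kN; R_n = 126.3 + 1·198.5 = 324.9 kN → 244 kN.
Block shear: A_gv = 960, A_nv = 648, A_nt = 136 mm²; R_n = min(0.6F_uA_nv, 0.6F_yA_gv) + U_bs·F_u·A_nt = 246.7 kN → 185 kN.
Block shear governs: 185 kN.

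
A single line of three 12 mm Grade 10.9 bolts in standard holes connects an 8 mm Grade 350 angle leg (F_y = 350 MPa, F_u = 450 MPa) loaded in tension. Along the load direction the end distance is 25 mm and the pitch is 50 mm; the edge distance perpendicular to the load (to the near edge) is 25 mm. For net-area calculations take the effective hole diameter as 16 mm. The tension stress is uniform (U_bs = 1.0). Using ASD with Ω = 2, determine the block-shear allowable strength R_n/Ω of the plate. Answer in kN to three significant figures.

122 kN

Shear plane L_v = 25 + 2·50 = 125 mm; A_gv = 125 × 8 = 1000 mm².
A_nv = (125 − 2.5·16) × 8 = 680 mm².
A_nt = (25 − 0.5·16) × 8 = 136 mm².
0.6 F_u A_nv = 183.6 kN; 0.6 F_y A_gv = 210 kN → shear rupture governs the shear term.
R_n = 183.6 + 1.0 × 450 × 136 / 1000 = 244.8 kN.
Allowable strength R_n/Ω = 244.8 / 2 = 122 kN.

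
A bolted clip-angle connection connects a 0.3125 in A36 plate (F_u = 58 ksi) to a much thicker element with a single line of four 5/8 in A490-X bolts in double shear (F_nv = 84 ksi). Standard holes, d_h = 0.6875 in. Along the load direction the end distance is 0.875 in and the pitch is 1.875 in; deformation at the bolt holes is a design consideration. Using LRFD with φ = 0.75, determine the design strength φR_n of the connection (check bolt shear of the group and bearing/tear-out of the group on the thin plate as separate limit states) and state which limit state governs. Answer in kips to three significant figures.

Bolt shear: A_b = π·0.625²/4 = 0.3068 in²; R_n = 84 × 0.3068 × 4 × 2 = 206.2 kips → 0.75 × 206.2 = 155 kips.
Bearing (1.2 l_c t F_u ≤ 2.4 d t F_u): upper limit = 2.4·0.625·0.3125·58 = 27.19 kips.
  Edge l_c = 0.875 − 0.6875/2 = 0.5312 → r_n = 11.55 kips; interior l_c = 1.875 − 0.6875 = 1.188 → r_n = 25.83 kips.
  R_n,bearing = 1·11.55 + 3·25.83 = 89.04 kips → 0.75 × 89.04 = 66.8 kips.
Bearing governs: 66.8 kips.

66.8 kips (bearing governs)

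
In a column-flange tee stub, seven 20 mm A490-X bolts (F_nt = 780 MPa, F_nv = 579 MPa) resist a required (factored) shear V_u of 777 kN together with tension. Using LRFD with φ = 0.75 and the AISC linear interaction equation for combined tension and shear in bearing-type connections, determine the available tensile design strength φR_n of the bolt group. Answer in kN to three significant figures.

626 kN

A_b = π·20²/4 = 314.2 mm²; f_rv = 777 × 1000 / (7 × 314.2) = 353.3 MPa.
F'_nt = 1.3 F_nt − (F_nt / φF_nv) f_rv = 1.3·780 − (780/(0.75·579))·353.3 = 379.4 MPa, capped at F_nt → F'_nt = 379.4 MPa.
R_n = F'_nt · A_b · n = 379.4 × 314.2 × 7 / 1000 = 834.3 kN.
Design strength φR_n = 0.75 × 834.3 = 626 kN.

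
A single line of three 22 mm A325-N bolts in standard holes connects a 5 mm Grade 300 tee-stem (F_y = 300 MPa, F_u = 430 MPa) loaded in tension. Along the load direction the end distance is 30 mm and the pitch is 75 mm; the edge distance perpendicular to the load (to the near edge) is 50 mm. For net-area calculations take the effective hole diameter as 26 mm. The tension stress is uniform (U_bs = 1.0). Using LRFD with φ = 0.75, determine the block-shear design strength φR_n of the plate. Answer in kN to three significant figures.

171 kN

Shear plane L_v = 30 + 2·75 = 180 mm; A_gv = 180 × 5 = 900 mm².
A_nv = (180 − 2.5·26) × 5 = 575 mm².
A_nt = (50 − 0.5·26) × 5 = 185 mm².
0.6 F_u A_nv = 148.3 kN; 0.6 F_y A_gv = 162 kN → shear rupture governs the shear term.
R_n = 148.3 + 1.0 × 430 × 185 / 1000 = 227.9 kN.
Design strength φR_n = 0.75 × 227.9 = 171 kN.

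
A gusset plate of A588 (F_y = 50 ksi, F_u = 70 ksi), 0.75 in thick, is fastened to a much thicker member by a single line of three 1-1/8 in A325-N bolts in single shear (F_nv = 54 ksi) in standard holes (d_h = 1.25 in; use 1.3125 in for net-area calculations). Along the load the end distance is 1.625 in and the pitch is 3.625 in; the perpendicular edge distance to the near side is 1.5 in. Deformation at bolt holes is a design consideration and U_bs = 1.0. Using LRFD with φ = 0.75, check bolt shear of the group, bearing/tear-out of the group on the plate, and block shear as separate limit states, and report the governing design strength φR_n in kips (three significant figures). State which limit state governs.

Bolt shear: A_b = π·1.125²/4 = 0.994 in²; R_n = 54 × 0.994 × 3 × 1 = 161 kips → 0.75 × 161 = 121 kips.
Bearing: edge l_c = 1, r_n = 63 kips; interior l_c = 2.375, r_n = 141.8 kips; R_n = 63 + 2·141.8 = 346.5 kips → 260 kips.
Block shear: A_gv = 6.656, A_nv = 4.195, A_nt = 0.6328 in²; R_n = min(0.6F_uA_nv, 0.6F_yA_gv) + U_bs·F_u·A_nt = 220.5 kips → 165 kips.
Bolt shear governs: 121 kips.

121 kips (bolt shear governs)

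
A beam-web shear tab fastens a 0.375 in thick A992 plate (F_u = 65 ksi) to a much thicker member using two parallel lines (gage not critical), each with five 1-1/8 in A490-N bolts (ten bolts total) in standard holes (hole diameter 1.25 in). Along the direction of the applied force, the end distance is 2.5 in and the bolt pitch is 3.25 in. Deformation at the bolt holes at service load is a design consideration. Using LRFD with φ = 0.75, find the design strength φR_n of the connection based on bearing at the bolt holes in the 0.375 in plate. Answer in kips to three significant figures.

Per bolt r_n = 1.2 l_c t F_u ≤ 2.4 d t F_u; upper limit = 2.4 × 1.125 × 0.375 × 65 = 65.81 kips.
Edge bolt: l_c = 2.5 − 1.25/2 = 1.875 in → 1.2 × 1.875 × 0.375 × 65 = 54.84 → r_n = 54.84 kips.
Interior bolts: l_c = 3.25 − 1.25 = 2 in → 1.2 × 2 × 0.375 × 65 = 58.5 → r_n = 58.5 kips.
R_n = 2 × 54.84 + 8 × 58.5 = 577.7 kips.
Design strength φR_n = 0.75 × 577.7 = 433 kips.

433 kips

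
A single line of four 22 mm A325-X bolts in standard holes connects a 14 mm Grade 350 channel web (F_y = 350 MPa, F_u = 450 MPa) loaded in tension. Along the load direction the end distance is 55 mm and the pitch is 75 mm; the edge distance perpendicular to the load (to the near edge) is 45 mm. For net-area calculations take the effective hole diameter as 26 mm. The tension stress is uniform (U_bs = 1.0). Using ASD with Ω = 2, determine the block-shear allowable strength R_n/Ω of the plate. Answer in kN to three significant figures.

458 kN

Shear plane L_v = 55 + 3·75 = 280 mm; A_gv = 280 × 14 = 3920 mm².
A_nv = (280 − 3.5·26) × 14 = 2646 mm².
A_nt = (45 − 0.5·26) × 14 = 448 mm².
0.6 F_u A_nv = 714.4 kN; 0.6 F_y A_gv = 823.2 kN → shear rupture governs the shear term.
R_n = 714.4 + 1.0 × 450 × 448 / 1000 = 916 kN.
Allowable strength R_n/Ω = 916 / 2 = 458 kN.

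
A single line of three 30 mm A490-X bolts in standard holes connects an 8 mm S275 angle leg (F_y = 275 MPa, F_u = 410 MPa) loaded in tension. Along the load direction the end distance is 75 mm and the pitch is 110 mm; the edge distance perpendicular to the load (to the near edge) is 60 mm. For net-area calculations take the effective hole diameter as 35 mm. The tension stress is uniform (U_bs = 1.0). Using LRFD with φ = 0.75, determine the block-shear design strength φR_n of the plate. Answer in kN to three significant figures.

Shear plane L_v = 75 + 2·110 = 295 mm; A_gv = 295 × 8 = 2360 mm².
A_nv = (295 − 2.5·35) × 8 = 1660 mm².
A_nt = (60 − 0.5·35) × 8 = 340 mm².
0.6 F_u A_nv = 408.4 kN; 0.6 F_y A_gv = 389.4 kN → shear yielding governs the shear term.
R_n = 389.4 + 1.0 × 410 × 340 / 1000 = 528.8 kN.
Design strength φR_n = 0.75 × 528.8 = 397 kN.

397 kN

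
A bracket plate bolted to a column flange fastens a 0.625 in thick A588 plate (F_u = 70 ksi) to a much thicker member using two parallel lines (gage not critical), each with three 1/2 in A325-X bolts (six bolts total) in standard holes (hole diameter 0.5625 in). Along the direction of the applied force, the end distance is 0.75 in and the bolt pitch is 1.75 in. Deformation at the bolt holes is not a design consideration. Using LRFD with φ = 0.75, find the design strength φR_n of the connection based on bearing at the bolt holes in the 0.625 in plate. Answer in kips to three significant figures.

243 kips

Per bolt r_n = 1.5 l_c t F_u ≤ 3.0 d t F_u; upper limit = 3.0 × 0.5 × 0.625 × 70 = 65.62 kips.
Edge bolt: l_c = 0.75 − 0.5625/2 = 0.4688 in → 1.5 × 0.4688 × 0.625 × 70 = 30.76 → r_n = 30.76 kips.
Interior bolts: l_c = 1.75 − 0.5625 = 1.188 in → 1.5 × 1.188 × 0.625 × 70 = 77.93 → r_n = 65.62 kips.
R_n = 2 × 30.76 + 4 × 65.62 = 324 kips.
Design strength φR_n = 0.75 × 324 = 243 kips.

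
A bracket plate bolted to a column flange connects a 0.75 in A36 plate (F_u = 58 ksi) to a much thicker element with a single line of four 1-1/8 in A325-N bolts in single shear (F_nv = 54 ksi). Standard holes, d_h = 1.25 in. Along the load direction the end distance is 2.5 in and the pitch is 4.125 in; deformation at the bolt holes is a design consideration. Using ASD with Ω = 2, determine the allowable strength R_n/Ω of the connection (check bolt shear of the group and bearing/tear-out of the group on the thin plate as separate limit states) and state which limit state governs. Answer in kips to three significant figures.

107 kips (bolt shear governs)

Bolt shear: A_b = π·1.125²/4 = 0.994 in²; R_n = 54 × 0.994 × 4 × 1 = 214.7 kips → 214.7 / 2 = 107 kips.
Bearing (1.2 l_c t F_u ≤ 2.4 d t F_u): upper limit = 2.4·1.125·0.75·58 = 117.4 kips.
  Edge l_c = 2.5 − 1.25/2 = 1.875 → r_n = 97.88 kips; interior l_c = 4.125 − 1.25 = 2.875 → r_n = 117.4 kips.
  R_n,bearing = 1·97.88 + 3·117.4 = 450.2 kips → 450.2 / 2 = 225 kips.
Bolt shear governs: 107 kips.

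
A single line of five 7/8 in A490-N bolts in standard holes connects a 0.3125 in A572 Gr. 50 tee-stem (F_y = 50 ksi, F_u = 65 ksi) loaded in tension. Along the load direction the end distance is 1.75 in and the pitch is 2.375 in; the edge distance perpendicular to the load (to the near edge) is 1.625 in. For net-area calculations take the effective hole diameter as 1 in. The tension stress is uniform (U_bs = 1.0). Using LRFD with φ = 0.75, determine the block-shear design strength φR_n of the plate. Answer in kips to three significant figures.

Shear plane L_v = 1.75 + 4·2.375 = 11.25 in; A_gv = 11.25 × 0.3125 = 3.516 in².
A_nv = (11.25 − 4.5·1) × 0.3125 = 2.109 in².
A_nt = (1.625 − 0.5·1) × 0.3125 = 0.3516 in².
0.6 F_u A_nv = 82.27 kips; 0.6 F_y A_gv = 105.5 kips → shear rupture governs the shear term.
R_n = 82.27 + 1.0 × 65 × 0.3516 = 105.1 kips.
Design strength φR_n = 0.75 × 105.1 = 78.8 kips.

78.8 kips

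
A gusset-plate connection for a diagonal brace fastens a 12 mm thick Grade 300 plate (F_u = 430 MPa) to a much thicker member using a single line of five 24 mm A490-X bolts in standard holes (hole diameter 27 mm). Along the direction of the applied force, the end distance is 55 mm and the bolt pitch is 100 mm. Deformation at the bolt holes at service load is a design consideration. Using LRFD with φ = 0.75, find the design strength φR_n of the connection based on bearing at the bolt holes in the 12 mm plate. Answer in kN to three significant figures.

Per bolt r_n = 1.2 l_c t F_u ≤ 2.4 d t F_u; upper limit = 2.4 × 24 × 12 × 430 / 1000 = 297.2 kN.
Edge bolt: l_c = 55 − 27/2 = 41.5 mm → 1.2 × 41.5 × 12 × 430 / 1000 = 257 → r_n = 257 kN.
Interior bolts: l_c = 100 − 27 = 73 mm → 1.2 × 73 × 12 × 430 / 1000 = 452 → r_n = 297.2 kN.
R_n = 1 × 257 + 4 × 297.2 = 1446 kN.
Design strength φR_n = 0.75 × 1446 = 1080 kN.

1080 kN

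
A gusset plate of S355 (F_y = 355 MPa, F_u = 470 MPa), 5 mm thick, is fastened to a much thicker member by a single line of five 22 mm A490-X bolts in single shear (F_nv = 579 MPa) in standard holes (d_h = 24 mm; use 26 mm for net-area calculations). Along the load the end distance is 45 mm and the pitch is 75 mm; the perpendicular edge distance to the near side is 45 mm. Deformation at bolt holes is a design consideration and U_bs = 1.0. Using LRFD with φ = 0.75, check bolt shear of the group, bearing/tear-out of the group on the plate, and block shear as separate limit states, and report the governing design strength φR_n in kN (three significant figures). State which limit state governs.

Bolt shear: A_b = π·22²/4 = 380.1 mm²; R_n = 579 × 380.1 × 5 × 1 / 1000 = 1100 kN → 0.75 × 1100 = 825 kN.
Bearing: edge l_c = 33, r_n = 93.06 kN; interior l_c = 51, r_n = 124.1 kN; R_n = 93.06 + 4·124.1 = 589.4 kN → 442 kN.
Block shear: A_gv = 1725, A_nv = 1140, A_nt = 160 mm²; R_n = min(0.6F_uA_nv, 0.6F_yA_gv) + U_bs·F_u·A_nt = 396.7 kN → 298 kN.
Block shear governs: 298 kN.

298 kN (block shear governs)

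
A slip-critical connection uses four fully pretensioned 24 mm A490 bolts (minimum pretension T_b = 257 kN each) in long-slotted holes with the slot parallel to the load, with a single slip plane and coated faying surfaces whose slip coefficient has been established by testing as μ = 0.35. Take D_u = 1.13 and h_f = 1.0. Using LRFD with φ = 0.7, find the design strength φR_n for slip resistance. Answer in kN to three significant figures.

R_n = μ · D_u · h_f · T_b · n_s · n_b = 0.35 × 1.13 × 1.0 × 257 × 1 × 4 = 406.6 kN.
Design strength φR_n = 0.7 × 406.6 = 285 kN.

285 kN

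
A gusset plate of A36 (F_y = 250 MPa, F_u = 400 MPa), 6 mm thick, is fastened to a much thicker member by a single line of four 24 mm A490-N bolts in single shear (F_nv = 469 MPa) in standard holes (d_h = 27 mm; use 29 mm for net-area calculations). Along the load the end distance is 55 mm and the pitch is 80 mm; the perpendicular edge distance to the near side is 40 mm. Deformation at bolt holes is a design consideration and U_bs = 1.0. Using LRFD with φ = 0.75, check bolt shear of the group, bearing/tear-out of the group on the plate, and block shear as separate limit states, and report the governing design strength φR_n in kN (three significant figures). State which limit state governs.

245 kN (block shear governs)

Bolt shear: A_b = π·24²/4 = 452.4 mm²; R_n = 469 × 452.4 × 4 × 1 / 1000 = 848.7 kN → 0.75 × 848.7 = 637 kN.
Bearing: edge l_c = 41.5, r_n = 119.5 kN; interior l_c = 53, r_n = 138.2 kN; R_n = 119.5 + 3·138.2 = 534.2 kN → 401 kN.
Block shear: A_gv = 1770, A_nv = 1161, A_nt = 153 mm²; R_n = min(0.6F_uA_nv, 0.6F_yA_gv) + U_bs·F_u·A_nt = 326.7 kN → 245 kN.
Block shear governs: 245 kN.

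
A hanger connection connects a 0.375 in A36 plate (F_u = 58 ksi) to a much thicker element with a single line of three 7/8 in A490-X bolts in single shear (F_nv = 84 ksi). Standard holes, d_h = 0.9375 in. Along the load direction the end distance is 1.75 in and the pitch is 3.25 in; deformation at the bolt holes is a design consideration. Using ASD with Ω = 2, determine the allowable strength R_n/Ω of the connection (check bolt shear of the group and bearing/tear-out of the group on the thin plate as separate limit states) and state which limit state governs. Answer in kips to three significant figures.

62.4 kips (bearing governs)

Bolt shear: A_b = π·0.875²/4 = 0.6013 in²; R_n = 84 × 0.6013 × 3 × 1 = 151.5 kips → 151.5 / 2 = 75.8 kips.
Bearing (1.2 l_c t F_u ≤ 2.4 d t F_u): upper limit = 2.4·0.875·0.375·58 = 45.68 kips.
  Edge l_c = 1.75 − 0.9375/2 = 1.281 → r_n = 33.44 kips; interior l_c = 3.25 − 0.9375 = 2.312 → r_n = 45.68 kips.
  R_n,bearing = 1·33.44 + 2·45.68 = 124.8 kips → 124.8 / 2 = 62.4 kips.
Bearing governs: 62.4 kips.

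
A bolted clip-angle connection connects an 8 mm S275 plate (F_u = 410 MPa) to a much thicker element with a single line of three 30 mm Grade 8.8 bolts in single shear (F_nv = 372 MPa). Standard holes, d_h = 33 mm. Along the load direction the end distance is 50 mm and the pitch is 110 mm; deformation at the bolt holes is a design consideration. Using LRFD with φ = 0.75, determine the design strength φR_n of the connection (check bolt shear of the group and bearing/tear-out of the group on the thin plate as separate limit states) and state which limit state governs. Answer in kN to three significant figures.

Bolt shear: A_b = π·30²/4 = 706.9 mm²; R_n = 372 × 706.9 × 3 × 1 / 1000 = 788.9 kN → 0.75 × 788.9 = 592 kN.
Bearing (1.2 l_c t F_u ≤ 2.4 d t F_u): upper limit = 2.4·30·8·410 / 1000 = 236.2 kN.
  Edge l_c = 50 − 33/2 = 33.5 → r_n = 131.9 kN; interior l_c = 110 − 33 = 77 → r_n = 236.2 kN.
  R_n,bearing = 1·131.9 + 2·236.2 = 604.2 kN → 0.75 × 604.2 = 453 kN.
Bearing governs: 453 kN.

453 kN (bearing governs)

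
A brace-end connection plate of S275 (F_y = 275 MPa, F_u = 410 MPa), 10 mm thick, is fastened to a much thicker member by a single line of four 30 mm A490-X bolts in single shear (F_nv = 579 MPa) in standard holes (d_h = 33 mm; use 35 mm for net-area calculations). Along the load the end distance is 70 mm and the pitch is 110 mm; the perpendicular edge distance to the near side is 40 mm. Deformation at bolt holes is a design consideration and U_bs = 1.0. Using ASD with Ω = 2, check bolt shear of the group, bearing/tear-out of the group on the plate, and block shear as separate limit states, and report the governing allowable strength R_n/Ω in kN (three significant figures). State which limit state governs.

376 kN (block shear governs)

Bolt shear: A_b = π·30²/4 = 706.9 mm²; R_n = 579 × 706.9 × 4 × 1 / 1000 = 1637 kN → 1637 / 2 = 819 kN.
Bearing: edge l_c = 53.5, r_n = 263.2 kN; interior l_c = 77, r_n = 295.2 kN; R_n = 263.2 + 3·295.2 = 1149 kN → 574 kN.
Block shear: A_gv = 4000, A_nv = 2775, A_nt = 225 mm²; R_n = min(0.6F_uA_nv, 0.6F_yA_gv) + U_bs·F_u·A_nt = 752.2 kN → 376 kN.
Block shear governs: 376 kN.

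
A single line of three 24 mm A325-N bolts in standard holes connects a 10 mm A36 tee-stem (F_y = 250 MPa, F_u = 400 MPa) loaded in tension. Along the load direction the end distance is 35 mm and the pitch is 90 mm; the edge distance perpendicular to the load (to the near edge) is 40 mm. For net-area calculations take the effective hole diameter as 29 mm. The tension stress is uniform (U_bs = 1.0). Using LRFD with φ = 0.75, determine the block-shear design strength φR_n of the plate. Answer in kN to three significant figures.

Shear plane L_v = 35 + 2·90 = 215 mm; A_gv = 215 × 10 = 2150 mm².
A_nv = (215 − 2.5·29) × 10 = 1425 mm².
A_nt = (40 − 0.5·29) × 10 = 255 mm².
0.6 F_u A_nv = 342 kN; 0.6 F_y A_gv = 322.5 kN → shear yielding governs the shear term.
R_n = 322.5 + 1.0 × 400 × 255 / 1000 = 424.5 kN.
Design strength φR_n = 0.75 × 424.5 = 318 kN.

318 kN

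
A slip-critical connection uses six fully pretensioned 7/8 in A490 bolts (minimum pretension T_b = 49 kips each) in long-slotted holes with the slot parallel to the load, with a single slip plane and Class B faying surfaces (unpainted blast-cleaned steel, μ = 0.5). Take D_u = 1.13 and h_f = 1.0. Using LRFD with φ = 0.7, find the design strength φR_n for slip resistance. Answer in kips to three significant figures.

R_n = μ · D_u · h_f · T_b · n_s · n_b = 0.5 × 1.13 × 1.0 × 49 × 1 × 6 = 166.1 kips.
Design strength φR_n = 0.7 × 166.1 = 116 kips.

116 kips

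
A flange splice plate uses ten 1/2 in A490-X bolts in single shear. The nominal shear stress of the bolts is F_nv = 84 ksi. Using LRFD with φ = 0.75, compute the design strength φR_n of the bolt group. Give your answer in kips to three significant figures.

124 kips

A_b = π × 0.5² / 4 = 0.1963 in².
R_n = F_nv · A_b · n · n_s = 84 × 0.1963 × 10 × 1 = 164.9 kips.
Design strength φR_n = 0.75 × 164.9 = 124 kips.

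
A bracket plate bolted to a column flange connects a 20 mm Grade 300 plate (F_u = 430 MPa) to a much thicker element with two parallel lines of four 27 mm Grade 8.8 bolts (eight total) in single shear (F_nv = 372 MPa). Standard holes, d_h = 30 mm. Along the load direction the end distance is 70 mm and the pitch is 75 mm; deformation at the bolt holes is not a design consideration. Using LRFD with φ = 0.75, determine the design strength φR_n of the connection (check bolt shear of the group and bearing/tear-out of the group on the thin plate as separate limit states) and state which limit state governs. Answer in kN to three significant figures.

Bolt shear: A_b = π·27²/4 = 572.6 mm²; R_n = 372 × 572.6 × 8 × 1 / 1000 = 1704 kN → 0.75 × 1704 = 1280 kN.
Bearing (1.5 l_c t F_u ≤ 3.0 d t F_u): upper limit = 3.0·27·20·430 / 1000 = 696.6 kN.
  Edge l_c = 70 − 30/2 = 55 → r_n = 696.6 kN; interior l_c = 75 − 30 = 45 → r_n = 580.5 kN.
  R_n,bearing = 2·696.6 + 6·580.5 = 4876 kN → 0.75 × 4876 = 3660 kN.
Bolt shear governs: 1280 kN.

1280 kN (bolt shear governs)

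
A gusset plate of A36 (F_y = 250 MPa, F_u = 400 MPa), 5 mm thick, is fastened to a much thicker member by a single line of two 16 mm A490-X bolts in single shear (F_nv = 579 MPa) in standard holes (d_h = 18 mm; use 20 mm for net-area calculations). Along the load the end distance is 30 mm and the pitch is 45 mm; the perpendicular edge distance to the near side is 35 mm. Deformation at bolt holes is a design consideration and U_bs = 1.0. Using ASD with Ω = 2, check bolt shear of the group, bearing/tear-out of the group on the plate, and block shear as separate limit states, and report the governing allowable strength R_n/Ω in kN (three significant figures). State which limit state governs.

Bolt shear: A_b = π·16²/4 = 201.1 mm²; R_n = 579 × 201.1 × 2 × 1 / 1000 = 232.8 kN → 232.8 / 2 = 116 kN.
Bearing: edge l_c = 21, r_n = 50.4 kN; interior l_c = 27, r_n = 64.8 kN; R_n = 50.4 + 1·64.8 = 115.2 kN → 57.6 kN.
Block shear: A_gv = 375, A_nv = 225, A_nt = 125 mm²; R_n = min(0.6F_uA_nv, 0.6F_yA_gv) + U_bs·F_u·A_nt = 104 kN → 52 kN.
Block shear governs: 52 kN.

52 kN (block shear governs)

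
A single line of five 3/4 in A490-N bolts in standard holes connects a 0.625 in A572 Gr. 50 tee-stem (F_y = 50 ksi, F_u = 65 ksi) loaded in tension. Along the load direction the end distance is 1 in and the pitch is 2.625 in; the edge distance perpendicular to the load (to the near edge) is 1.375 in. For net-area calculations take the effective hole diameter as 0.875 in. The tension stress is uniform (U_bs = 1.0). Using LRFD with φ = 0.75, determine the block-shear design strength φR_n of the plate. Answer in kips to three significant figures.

167 kips

Shear plane L_v = 1 + 4·2.625 = 11.5 in; A_gv = 11.5 × 0.625 = 7.188 in².
A_nv = (11.5 − 4.5·0.875) × 0.625 = 4.727 in².
A_nt = (1.375 − 0.5·0.875) × 0.625 = 0.5859 in².
0.6 F_u A_nv = 184.3 kips; 0.6 F_y A_gv = 215.6 kips → shear rupture governs the shear term.
R_n = 184.3 + 1.0 × 65 × 0.5859 = 222.4 kips.
Design strength φR_n = 0.75 × 222.4 = 167 kips.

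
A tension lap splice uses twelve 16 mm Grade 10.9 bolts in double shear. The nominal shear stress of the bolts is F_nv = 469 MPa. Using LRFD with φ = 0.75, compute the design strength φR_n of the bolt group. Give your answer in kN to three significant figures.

A_b = π × 16² / 4 = 201.1 mm².
R_n = F_nv · A_b · n · n_s = 469 × 201.1 × 12 × 2 / 1000 = 2263 kN.
Design strength φR_n = 0.75 × 2263 = 1700 kN.

1700 kN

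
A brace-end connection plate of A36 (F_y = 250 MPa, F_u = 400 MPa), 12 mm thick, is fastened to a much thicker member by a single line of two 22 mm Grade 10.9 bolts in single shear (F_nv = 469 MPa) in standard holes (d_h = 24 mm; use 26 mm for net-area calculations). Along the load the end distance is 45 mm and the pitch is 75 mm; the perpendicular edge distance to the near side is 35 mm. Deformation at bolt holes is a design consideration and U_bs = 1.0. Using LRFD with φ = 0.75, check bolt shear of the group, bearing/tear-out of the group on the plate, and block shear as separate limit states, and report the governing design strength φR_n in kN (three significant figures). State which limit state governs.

Bolt shear: A_b = π·22²/4 = 380.1 mm²; R_n = 469 × 380.1 × 2 × 1 / 1000 = 356.6 kN → 0.75 × 356.6 = 267 kN.
Bearing: edge l_c = 33, r_n = 190.1 kN; interior l_c = 51, r_n = 253.4 kN; R_n = 190.1 + 1·253.4 = 443.5 kN → 333 kN.
Block shear: A_gv = 1440, A_nv = 972, A_nt = 264 mm²; R_n = min(0.6F_uA_nv, 0.6F_yA_gv) + U_bs·F_u·A_nt = 321.6 kN → 241 kN.
Block shear governs: 241 kN.

241 kN (block shear governs)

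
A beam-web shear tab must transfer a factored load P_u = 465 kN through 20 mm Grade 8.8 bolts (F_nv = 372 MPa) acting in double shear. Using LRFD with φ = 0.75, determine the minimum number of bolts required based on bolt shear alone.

A_b = π·20²/4 = 314.2 mm².
Per-bolt design strength φR_n = 0.75 × 372 × 314.2 × 2 / 1000 = 175.3 kN.
n ≥ 465 / 175.3 = 2.653 → use 3 bolts.

3 bolts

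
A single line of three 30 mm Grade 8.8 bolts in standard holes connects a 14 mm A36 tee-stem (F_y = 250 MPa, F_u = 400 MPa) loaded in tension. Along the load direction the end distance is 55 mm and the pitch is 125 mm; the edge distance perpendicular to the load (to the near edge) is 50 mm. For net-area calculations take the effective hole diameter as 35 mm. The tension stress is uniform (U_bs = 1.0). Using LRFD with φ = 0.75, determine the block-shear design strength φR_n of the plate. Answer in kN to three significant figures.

Shear plane L_v = 55 + 2·125 = 305 mm; A_gv = 305 × 14 = 4270 mm².
A_nv = (305 − 2.5·35) × 14 = 3045 mm².
A_nt = (50 − 0.5·35) × 14 = 455 mm².
0.6 F_u A_nv = 730.8 kN; 0.6 F_y A_gv = 640.5 kN → shear yielding governs the shear term.
R_n = 640.5 + 1.0 × 400 × 455 / 1000 = 822.5 kN.
Design strength φR_n = 0.75 × 822.5 = 617 kN.

617 kN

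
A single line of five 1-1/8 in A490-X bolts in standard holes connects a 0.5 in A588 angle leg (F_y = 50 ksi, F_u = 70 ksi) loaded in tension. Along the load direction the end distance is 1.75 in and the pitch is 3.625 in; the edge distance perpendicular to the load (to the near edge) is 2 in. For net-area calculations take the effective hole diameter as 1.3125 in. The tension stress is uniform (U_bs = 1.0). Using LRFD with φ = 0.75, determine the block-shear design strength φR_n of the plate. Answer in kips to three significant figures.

198 kips

Shear plane L_v = 1.75 + 4·3.625 = 16.25 in; A_gv = 16.25 × 0.5 = 8.125 in².
A_nv = (16.25 − 4.5·1.3125) × 0.5 = 5.172 in².
A_nt = (2 − 0.5·1.3125) × 0.5 = 0.6719 in².
0.6 F_u A_nv = 217.2 kips; 0.6 F_y A_gv = 243.8 kips → shear rupture governs the shear term.
R_n = 217.2 + 1.0 × 70 × 0.6719 = 264.2 kips.
Design strength φR_n = 0.75 × 264.2 = 198 kips.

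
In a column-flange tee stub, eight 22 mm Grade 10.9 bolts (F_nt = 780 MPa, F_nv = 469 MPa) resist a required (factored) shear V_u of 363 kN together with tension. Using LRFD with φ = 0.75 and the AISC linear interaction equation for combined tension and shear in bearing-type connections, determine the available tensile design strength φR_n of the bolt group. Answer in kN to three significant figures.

1710 kN

A_b = π·22²/4 = 380.1 mm²; f_rv = 363 × 1000 / (8 × 380.1) = 119.4 MPa.
F'_nt = 1.3 F_nt − (F_nt / φF_nv) f_rv = 1.3·780 − (780/(0.75·469))·119.4 = 749.3 MPa, capped at F_nt → F'_nt = 749.3 MPa.
R_n = F'_nt · A_b · n = 749.3 × 380.1 × 8 / 1000 = 2279 kN.
Design strength φR_n = 0.75 × 2279 = 1710 kN.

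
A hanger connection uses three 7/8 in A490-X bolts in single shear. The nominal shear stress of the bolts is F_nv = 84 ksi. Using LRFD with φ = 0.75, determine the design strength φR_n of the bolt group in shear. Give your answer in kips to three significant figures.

A_b = π × 0.875² / 4 = 0.6013 in².
R_n = F_nv · A_b · n · n_s = 84 × 0.6013 × 3 × 1 = 151.5 kips.
Design strength φR_n = 0.75 × 151.5 = 114 kips.

114 kips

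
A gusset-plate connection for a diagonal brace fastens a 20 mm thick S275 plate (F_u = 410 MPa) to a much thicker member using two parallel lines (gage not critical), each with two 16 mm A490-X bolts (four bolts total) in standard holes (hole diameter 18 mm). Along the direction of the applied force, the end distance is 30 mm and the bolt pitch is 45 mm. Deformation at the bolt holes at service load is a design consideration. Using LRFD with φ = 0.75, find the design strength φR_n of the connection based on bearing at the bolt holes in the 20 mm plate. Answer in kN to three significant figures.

708 kN

Per bolt r_n = 1.2 l_c t F_u ≤ 2.4 d t F_u; upper limit = 2.4 × 16 × 20 × 410 / 1000 = 314.9 kN.
Edge bolt: l_c = 30 − 18/2 = 21 mm → 1.2 × 21 × 20 × 410 / 1000 = 206.6 → r_n = 206.6 kN.
Interior bolts: l_c = 45 − 18 = 27 mm → 1.2 × 27 × 20 × 410 / 1000 = 265.7 → r_n = 265.7 kN.
R_n = 2 × 206.6 + 2 × 265.7 = 944.6 kN.
Design strength φR_n = 0.75 × 944.6 = 708 kN.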